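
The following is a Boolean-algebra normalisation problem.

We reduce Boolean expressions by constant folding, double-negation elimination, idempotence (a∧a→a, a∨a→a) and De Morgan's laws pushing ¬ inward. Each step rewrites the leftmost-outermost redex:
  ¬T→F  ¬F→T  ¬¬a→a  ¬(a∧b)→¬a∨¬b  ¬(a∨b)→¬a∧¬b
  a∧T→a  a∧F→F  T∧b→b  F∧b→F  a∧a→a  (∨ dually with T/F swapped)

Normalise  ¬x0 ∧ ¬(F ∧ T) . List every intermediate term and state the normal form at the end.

Answer: normal form = ¬x0  (in 4 steps)

Working:
  start: ¬x0 ∧ ¬(F ∧ T)
  [1] ¬x0 ∧ (¬F ∨ ¬T)
  [2] ¬x0 ∧ (T ∨ ¬T)
  [3] ¬x0 ∧ T
  [4] ¬x0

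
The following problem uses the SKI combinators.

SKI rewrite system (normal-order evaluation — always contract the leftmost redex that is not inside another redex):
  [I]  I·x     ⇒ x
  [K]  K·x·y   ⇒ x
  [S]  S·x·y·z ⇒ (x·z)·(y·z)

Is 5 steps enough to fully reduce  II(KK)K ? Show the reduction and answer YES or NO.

Answer: YES — reaches normal form K in 3 ≤ 5 steps

Derivation:
  start: II(KK)K
  →1  I(KK)K
  →2  KKK
  →3  K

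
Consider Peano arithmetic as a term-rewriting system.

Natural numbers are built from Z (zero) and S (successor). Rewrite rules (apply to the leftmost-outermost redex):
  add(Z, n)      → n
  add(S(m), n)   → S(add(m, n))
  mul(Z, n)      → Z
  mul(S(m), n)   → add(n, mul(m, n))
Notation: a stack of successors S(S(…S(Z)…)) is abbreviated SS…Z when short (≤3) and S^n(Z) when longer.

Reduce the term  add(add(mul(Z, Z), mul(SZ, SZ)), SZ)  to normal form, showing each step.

  start: add(add(mul(Z, Z), mul(SZ, SZ)), SZ)
  →1  add(add(Z, mul(SZ, SZ)), SZ)
  →2  add(mul(SZ, SZ), SZ)
  →3  add(add(SZ, mul(Z, SZ)), SZ)
  →4  add(S(add(Z, mul(Z, SZ))), SZ)
  →5  S(add(add(Z, mul(Z, SZ)), SZ))
  →6  S(add(mul(Z, SZ), SZ))
  →7  S(add(Z, SZ))
  →8  SSZ

Answer: normal form = SSZ  (in 8 steps)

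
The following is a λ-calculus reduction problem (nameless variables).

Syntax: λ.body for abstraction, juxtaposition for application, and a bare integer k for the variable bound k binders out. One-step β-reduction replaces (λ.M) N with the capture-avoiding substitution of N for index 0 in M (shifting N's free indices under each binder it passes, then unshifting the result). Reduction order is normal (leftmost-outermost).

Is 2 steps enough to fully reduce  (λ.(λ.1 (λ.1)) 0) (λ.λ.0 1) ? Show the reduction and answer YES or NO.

  start: (λ.(λ.1 (λ.1)) 0) (λ.λ.0 1)
  →1  (λ.(λ.λ.0 1) (λ.1)) (λ.λ.0 1)
  →2  (λ.λ.0 1) (λ.λ.λ.0 1)

Answer: NO — after 2 steps the term is (λ.λ.0 1) (λ.λ.λ.0 1), not yet normal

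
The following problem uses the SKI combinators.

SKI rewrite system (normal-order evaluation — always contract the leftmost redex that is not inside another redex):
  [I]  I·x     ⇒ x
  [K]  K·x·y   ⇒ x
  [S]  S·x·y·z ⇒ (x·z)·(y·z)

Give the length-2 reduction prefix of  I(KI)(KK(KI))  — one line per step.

  start: I(KI)(KK(KI))
  step 1: KI(KK(KI))
  step 2: I

Answer: after 2 steps: I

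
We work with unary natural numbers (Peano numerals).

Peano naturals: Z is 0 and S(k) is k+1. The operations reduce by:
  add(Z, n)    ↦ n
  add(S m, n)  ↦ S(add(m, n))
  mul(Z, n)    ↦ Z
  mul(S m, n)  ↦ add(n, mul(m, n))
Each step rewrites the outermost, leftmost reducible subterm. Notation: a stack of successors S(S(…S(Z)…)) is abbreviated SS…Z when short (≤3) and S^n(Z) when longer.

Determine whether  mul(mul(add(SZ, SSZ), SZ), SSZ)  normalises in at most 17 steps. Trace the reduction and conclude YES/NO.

Answer: NO — after 17 steps the term is S(S(S(S(mul(add(SZ, mul(Z, SZ)), SSZ))))), not yet normal

Reduction:
  start: mul(mul(add(SZ, SSZ), SZ), SSZ)
  →1  mul(mul(S(add(Z, SSZ)), SZ), SSZ)
  →2  mul(add(SZ, mul(add(Z, SSZ), SZ)), SSZ)
  →3  mul(S(add(Z, mul(add(Z, SSZ), SZ))), SSZ)
  →4  add(SSZ, mul(add(Z, mul(add(Z, SSZ), SZ)), SSZ))
  →5  S(add(SZ, mul(add(Z, mul(add(Z, SSZ), SZ)), SSZ)))
  →6  S(S(add(Z, mul(add(Z, mul(add(Z, SSZ), SZ)), SSZ))))
  →7  S(S(mul(add(Z, mul(add(Z, SSZ), SZ)), SSZ)))
  →8  S(S(mul(mul(add(Z, SSZ), SZ), SSZ)))
  →9  S(S(mul(mul(SSZ, SZ), SSZ)))
  →10  S(S(mul(add(SZ, mul(SZ, SZ)), SSZ)))
  →11  S(S(mul(S(add(Z, mul(SZ, SZ))), SSZ)))
  →12  S(S(add(SSZ, mul(add(Z, mul(SZ, SZ)), SSZ))))
  →13  S(S(S(add(SZ, mul(add(Z, mul(SZ, SZ)), SSZ)))))
  →14  S(S(S(S(add(Z, mul(add(Z, mul(SZ, SZ)), SSZ))))))
  →15  S(S(S(S(mul(add(Z, mul(SZ, SZ)), SSZ)))))
  →16  S(S(S(S(mul(mul(SZ, SZ), SSZ)))))
  →17  S(S(S(S(mul(add(SZ, mul(Z, SZ)), SSZ)))))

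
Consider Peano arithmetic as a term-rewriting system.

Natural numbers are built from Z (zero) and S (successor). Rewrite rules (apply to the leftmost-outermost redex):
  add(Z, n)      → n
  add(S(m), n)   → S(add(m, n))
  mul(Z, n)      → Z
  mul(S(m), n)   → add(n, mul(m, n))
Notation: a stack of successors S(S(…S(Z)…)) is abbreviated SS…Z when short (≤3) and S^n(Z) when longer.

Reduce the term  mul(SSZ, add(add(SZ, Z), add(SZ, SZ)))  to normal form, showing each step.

  start: mul(SSZ, add(add(SZ, Z), add(SZ, SZ)))
  step 1: add(add(add(SZ, Z), add(SZ, SZ)), mul(SZ, add(add(SZ, Z), add(SZ, SZ))))
  step 2: add(add(S(add(Z, Z)), add(SZ, SZ)), mul(SZ, add(add(SZ, Z), add(SZ, SZ))))
  step 3: add(S(add(add(Z, Z), add(SZ, SZ))), mul(SZ, add(add(SZ, Z), add(SZ, SZ))))
  step 4: S(add(add(add(Z, Z), add(SZ, SZ)), mul(SZ, add(add(SZ, Z), add(SZ, SZ)))))
  step 5: S(add(add(Z, add(SZ, SZ)), mul(SZ, add(add(SZ, Z), add(SZ, SZ)))))
  step 6: S(add(add(SZ, SZ), mul(SZ, add(add(SZ, Z), add(SZ, SZ)))))
  step 7: S(add(S(add(Z, SZ)), mul(SZ, add(add(SZ, Z), add(SZ, SZ)))))
  step 8: S(S(add(add(Z, SZ), mul(SZ, add(add(SZ, Z), add(SZ, SZ))))))
  step 9: S(S(add(SZ, mul(SZ, add(add(SZ, Z), add(SZ, SZ))))))
  step 10: S(S(S(add(Z, mul(SZ, add(add(SZ, Z), add(SZ, SZ)))))))
  step 11: S(S(S(mul(SZ, add(add(SZ, Z), add(SZ, SZ))))))
  step 12: S(S(S(add(add(add(SZ, Z), add(SZ, SZ)), mul(Z, add(add(SZ, Z), add(SZ, SZ)))))))
  step 13: S(S(S(add(add(S(add(Z, Z)), add(SZ, SZ)), mul(Z, add(add(SZ, Z), add(SZ, SZ)))))))
  step 14: S(S(S(add(S(add(add(Z, Z), add(SZ, SZ))), mul(Z, add(add(SZ, Z), add(SZ, SZ)))))))
  step 15: S(S(S(S(add(add(add(Z, Z), add(SZ, SZ)), mul(Z, add(add(SZ, Z), add(SZ, SZ))))))))
  step 16: S(S(S(S(add(add(Z, add(SZ, SZ)), mul(Z, add(add(SZ, Z), add(SZ, SZ))))))))
  step 17: S(S(S(S(add(add(SZ, SZ), mul(Z, add(add(SZ, Z), add(SZ, SZ))))))))
  step 18: S(S(S(S(add(S(add(Z, SZ)), mul(Z, add(add(SZ, Z), add(SZ, SZ))))))))
  step 19: S(S(S(S(S(add(add(Z, SZ), mul(Z, add(add(SZ, Z), add(SZ, SZ)))))))))
  step 20: S(S(S(S(S(add(SZ, mul(Z, add(add(SZ, Z), add(SZ, SZ)))))))))
  step 21: S(S(S(S(S(S(add(Z, mul(Z, add(add(SZ, Z), add(SZ, SZ))))))))))
  step 22: S(S(S(S(S(S(mul(Z, add(add(SZ, Z), add(SZ, SZ)))))))))
  step 23: S^6(Z)

Answer: normal form = S^6(Z)  (in 23 steps)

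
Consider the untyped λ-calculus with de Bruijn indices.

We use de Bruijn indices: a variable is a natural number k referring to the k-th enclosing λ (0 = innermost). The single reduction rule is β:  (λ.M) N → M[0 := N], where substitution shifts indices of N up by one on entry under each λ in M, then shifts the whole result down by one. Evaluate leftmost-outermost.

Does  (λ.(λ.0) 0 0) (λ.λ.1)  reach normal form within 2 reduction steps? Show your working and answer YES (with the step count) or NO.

  start: (λ.(λ.0) 0 0) (λ.λ.1)
  step 1: (λ.0) (λ.λ.1) (λ.λ.1)
  step 2: (λ.λ.1) (λ.λ.1)

Answer: NO — after 2 steps the term is (λ.λ.1) (λ.λ.1), not yet normal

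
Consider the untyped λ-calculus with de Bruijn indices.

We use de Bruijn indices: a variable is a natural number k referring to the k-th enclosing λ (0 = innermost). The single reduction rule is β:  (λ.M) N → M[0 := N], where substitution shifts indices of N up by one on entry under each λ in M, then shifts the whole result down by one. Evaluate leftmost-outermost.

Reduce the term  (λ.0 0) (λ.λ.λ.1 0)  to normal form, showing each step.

  start: (λ.0 0) (λ.λ.λ.1 0)
  →1  (λ.λ.λ.1 0) (λ.λ.λ.1 0)
  →2  λ.λ.1 0

Answer: normal form = λ.λ.1 0  (in 2 steps)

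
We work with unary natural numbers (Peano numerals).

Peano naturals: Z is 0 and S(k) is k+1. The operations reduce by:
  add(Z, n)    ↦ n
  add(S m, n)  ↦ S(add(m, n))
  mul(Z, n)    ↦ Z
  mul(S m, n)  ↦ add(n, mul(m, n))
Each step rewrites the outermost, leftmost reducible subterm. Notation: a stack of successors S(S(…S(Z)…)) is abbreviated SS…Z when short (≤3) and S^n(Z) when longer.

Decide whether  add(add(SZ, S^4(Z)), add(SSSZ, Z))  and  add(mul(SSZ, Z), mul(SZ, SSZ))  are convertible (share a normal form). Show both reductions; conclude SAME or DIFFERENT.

Answer: DIFFERENT — A ⇓ S^8(Z), B ⇓ SSZ

Working:
Term A:
  start: add(add(SZ, S^4(Z)), add(SSSZ, Z))
  →1  add(S(add(Z, S^4(Z))), add(SSSZ, Z))
  →2  S(add(add(Z, S^4(Z)), add(SSSZ, Z)))
  →3  S(add(S^4(Z), add(SSSZ, Z)))
  →4  S(S(add(SSSZ, add(SSSZ, Z))))
  →5  S(S(S(add(SSZ, add(SSSZ, Z)))))
  →6  S(S(S(S(add(SZ, add(SSSZ, Z))))))
  →7  S(S(S(S(S(add(Z, add(SSSZ, Z)))))))
  →8  S(S(S(S(S(add(SSSZ, Z))))))
  →9  S(S(S(S(S(S(add(SSZ, Z)))))))
  →10  S(S(S(S(S(S(S(add(SZ, Z))))))))
  →11  S(S(S(S(S(S(S(S(add(Z, Z)))))))))
  →12  S^8(Z)

Term B:
  start: add(mul(SSZ, Z), mul(SZ, SSZ))
  →1  add(add(Z, mul(SZ, Z)), mul(SZ, SSZ))
  →2  add(mul(SZ, Z), mul(SZ, SSZ))
  →3  add(add(Z, mul(Z, Z)), mul(SZ, SSZ))
  →4  add(mul(Z, Z), mul(SZ, SSZ))
  →5  add(Z, mul(SZ, SSZ))
  →6  mul(SZ, SSZ)
  →7  add(SSZ, mul(Z, SSZ))
  →8  S(add(SZ, mul(Z, SSZ)))
  →9  S(S(add(Z, mul(Z, SSZ))))
  →10  S(S(mul(Z, SSZ)))
  →11  SSZ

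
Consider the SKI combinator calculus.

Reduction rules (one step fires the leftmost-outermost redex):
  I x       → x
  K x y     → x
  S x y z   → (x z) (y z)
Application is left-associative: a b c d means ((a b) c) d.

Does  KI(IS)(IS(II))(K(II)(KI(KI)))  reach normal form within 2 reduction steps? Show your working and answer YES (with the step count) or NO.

Answer: NO — after 2 steps the term is IS(II)(K(II)(KI(KI))), not yet normal

Reduction:
  start: KI(IS)(IS(II))(K(II)(KI(KI)))
  step 1: I(IS(II))(K(II)(KI(KI)))
  step 2: IS(II)(K(II)(KI(KI)))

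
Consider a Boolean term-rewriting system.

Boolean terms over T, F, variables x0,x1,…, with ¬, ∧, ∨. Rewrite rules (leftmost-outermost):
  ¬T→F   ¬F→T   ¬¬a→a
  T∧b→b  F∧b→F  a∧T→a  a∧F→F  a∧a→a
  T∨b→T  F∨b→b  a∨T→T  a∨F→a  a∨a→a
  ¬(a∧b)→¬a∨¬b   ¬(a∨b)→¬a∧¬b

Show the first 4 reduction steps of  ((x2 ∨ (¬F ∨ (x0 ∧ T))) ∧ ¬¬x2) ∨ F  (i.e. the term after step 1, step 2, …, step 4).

Answer: after 4 steps: T ∧ ¬¬x2

Derivation:
  start: ((x2 ∨ (¬F ∨ (x0 ∧ T))) ∧ ¬¬x2) ∨ F
  →1  (x2 ∨ (¬F ∨ (x0 ∧ T))) ∧ ¬¬x2
  →2  (x2 ∨ (T ∨ (x0 ∧ T))) ∧ ¬¬x2
  →3  (x2 ∨ T) ∧ ¬¬x2
  →4  T ∧ ¬¬x2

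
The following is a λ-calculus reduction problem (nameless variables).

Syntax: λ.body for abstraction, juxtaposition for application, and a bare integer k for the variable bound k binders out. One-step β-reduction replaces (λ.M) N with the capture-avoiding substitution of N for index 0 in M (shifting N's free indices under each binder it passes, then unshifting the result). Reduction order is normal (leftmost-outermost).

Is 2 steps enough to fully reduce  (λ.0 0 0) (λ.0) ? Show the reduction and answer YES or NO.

Answer: NO — after 2 steps the term is (λ.0) (λ.0), not yet normal

Reduction:
  start: (λ.0 0 0) (λ.0)
  [1] (λ.0) (λ.0) (λ.0)
  [2] (λ.0) (λ.0)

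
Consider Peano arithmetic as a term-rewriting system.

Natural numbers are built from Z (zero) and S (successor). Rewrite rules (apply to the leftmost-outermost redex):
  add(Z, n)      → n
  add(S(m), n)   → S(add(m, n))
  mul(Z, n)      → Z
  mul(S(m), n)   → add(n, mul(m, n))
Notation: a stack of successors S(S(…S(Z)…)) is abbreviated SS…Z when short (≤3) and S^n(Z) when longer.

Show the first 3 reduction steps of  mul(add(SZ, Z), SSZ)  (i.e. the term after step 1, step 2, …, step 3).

  start: mul(add(SZ, Z), SSZ)
  step 1: mul(S(add(Z, Z)), SSZ)
  step 2: add(SSZ, mul(add(Z, Z), SSZ))
  step 3: S(add(SZ, mul(add(Z, Z), SSZ)))

Answer: after 3 steps: S(add(SZ, mul(add(Z, Z), SSZ)))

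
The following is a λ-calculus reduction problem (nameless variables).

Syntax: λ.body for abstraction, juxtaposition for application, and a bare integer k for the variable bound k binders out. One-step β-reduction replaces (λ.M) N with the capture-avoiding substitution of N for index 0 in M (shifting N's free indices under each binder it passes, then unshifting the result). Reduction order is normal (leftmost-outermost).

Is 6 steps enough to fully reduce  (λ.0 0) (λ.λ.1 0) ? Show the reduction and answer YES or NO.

Answer: YES — reaches normal form λ.λ.1 0 in 3 ≤ 6 steps

Reduction:
  start: (λ.0 0) (λ.λ.1 0)
  step 1: (λ.λ.1 0) (λ.λ.1 0)
  step 2: λ.(λ.λ.1 0) 0
  step 3: λ.λ.1 0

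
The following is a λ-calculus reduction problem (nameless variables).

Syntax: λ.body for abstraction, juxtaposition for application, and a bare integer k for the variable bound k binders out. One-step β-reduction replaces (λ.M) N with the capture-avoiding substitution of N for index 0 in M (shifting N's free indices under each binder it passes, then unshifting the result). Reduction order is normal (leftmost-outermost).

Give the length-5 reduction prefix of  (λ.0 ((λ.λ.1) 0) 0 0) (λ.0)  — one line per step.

  start: (λ.0 ((λ.λ.1) 0) 0 0) (λ.0)
  [1] (λ.0) ((λ.λ.1) (λ.0)) (λ.0) (λ.0)
  [2] (λ.λ.1) (λ.0) (λ.0) (λ.0)
  [3] (λ.λ.0) (λ.0) (λ.0)
  [4] (λ.0) (λ.0)
  [5] λ.0

Answer: after 5 steps: λ.0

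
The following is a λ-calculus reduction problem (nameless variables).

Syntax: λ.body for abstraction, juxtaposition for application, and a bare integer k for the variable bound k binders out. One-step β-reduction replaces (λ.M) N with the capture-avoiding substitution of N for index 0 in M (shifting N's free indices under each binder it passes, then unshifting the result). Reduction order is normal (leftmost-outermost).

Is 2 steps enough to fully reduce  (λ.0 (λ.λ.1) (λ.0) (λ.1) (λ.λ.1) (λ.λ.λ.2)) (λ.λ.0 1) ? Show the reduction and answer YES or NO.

  start: (λ.0 (λ.λ.1) (λ.0) (λ.1) (λ.λ.1) (λ.λ.λ.2)) (λ.λ.0 1)
  step 1: (λ.λ.0 1) (λ.λ.1) (λ.0) (λ.λ.λ.0 1) (λ.λ.1) (λ.λ.λ.2)
  step 2: (λ.0 (λ.λ.1)) (λ.0) (λ.λ.λ.0 1) (λ.λ.1) (λ.λ.λ.2)

Answer: NO — after 2 steps the term is (λ.0 (λ.λ.1)) (λ.0) (λ.λ.λ.0 1) (λ.λ.1) (λ.λ.λ.2), not yet normal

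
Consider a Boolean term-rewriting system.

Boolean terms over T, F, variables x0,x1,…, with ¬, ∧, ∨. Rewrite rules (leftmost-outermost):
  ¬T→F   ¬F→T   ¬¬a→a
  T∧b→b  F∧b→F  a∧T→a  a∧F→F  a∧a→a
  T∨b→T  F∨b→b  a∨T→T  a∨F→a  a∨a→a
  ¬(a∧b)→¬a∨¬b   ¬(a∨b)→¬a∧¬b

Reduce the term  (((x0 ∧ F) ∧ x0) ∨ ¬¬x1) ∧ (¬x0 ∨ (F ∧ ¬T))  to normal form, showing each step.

Answer: normal form = x1 ∧ ¬x0  (in 6 steps)

Derivation:
  start: (((x0 ∧ F) ∧ x0) ∨ ¬¬x1) ∧ (¬x0 ∨ (F ∧ ¬T))
  step 1: ((F ∧ x0) ∨ ¬¬x1) ∧ (¬x0 ∨ (F ∧ ¬T))
  step 2: (F ∨ ¬¬x1) ∧ (¬x0 ∨ (F ∧ ¬T))
  step 3: ¬¬x1 ∧ (¬x0 ∨ (F ∧ ¬T))
  step 4: x1 ∧ (¬x0 ∨ (F ∧ ¬T))
  step 5: x1 ∧ (¬x0 ∨ F)
  step 6: x1 ∧ ¬x0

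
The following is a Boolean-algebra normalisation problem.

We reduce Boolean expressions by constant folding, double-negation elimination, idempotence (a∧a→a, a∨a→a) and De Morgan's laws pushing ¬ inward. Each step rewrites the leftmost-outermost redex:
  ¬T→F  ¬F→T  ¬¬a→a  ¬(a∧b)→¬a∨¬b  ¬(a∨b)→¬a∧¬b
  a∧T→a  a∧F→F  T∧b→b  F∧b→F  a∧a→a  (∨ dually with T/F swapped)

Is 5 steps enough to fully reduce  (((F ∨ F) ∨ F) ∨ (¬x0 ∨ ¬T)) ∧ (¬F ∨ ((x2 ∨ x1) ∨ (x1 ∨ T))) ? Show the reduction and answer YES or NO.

Answer: NO — after 5 steps the term is ¬x0 ∧ (¬F ∨ ((x2 ∨ x1) ∨ (x1 ∨ T))), not yet normal

Derivation:
  start: (((F ∨ F) ∨ F) ∨ (¬x0 ∨ ¬T)) ∧ (¬F ∨ ((x2 ∨ x1) ∨ (x1 ∨ T)))
  step 1: ((F ∨ F) ∨ (¬x0 ∨ ¬T)) ∧ (¬F ∨ ((x2 ∨ x1) ∨ (x1 ∨ T)))
  step 2: (F ∨ (¬x0 ∨ ¬T)) ∧ (¬F ∨ ((x2 ∨ x1) ∨ (x1 ∨ T)))
  step 3: (¬x0 ∨ ¬T) ∧ (¬F ∨ ((x2 ∨ x1) ∨ (x1 ∨ T)))
  step 4: (¬x0 ∨ F) ∧ (¬F ∨ ((x2 ∨ x1) ∨ (x1 ∨ T)))
  step 5: ¬x0 ∧ (¬F ∨ ((x2 ∨ x1) ∨ (x1 ∨ T)))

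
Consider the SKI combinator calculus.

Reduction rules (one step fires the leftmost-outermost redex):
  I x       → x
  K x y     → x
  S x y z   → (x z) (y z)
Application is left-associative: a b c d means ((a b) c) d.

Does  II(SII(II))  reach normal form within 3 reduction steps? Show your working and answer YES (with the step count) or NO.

Answer: NO — after 3 steps the term is I(II)(I(II)), not yet normal

Reduction:
  start: II(SII(II))
  [1] I(SII(II))
  [2] SII(II)
  [3] I(II)(I(II))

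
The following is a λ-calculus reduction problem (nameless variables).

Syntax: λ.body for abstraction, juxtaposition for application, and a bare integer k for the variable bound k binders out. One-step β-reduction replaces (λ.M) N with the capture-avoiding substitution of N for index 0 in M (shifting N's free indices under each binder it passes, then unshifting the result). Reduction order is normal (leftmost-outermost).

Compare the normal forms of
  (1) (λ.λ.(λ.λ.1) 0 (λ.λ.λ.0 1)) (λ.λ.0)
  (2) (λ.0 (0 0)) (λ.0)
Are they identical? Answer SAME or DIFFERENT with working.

Answer: SAME — A ⇓ λ.0, B ⇓ λ.0

Derivation:
Term A:
  start: (λ.λ.(λ.λ.1) 0 (λ.λ.λ.0 1)) (λ.λ.0)
  →1  λ.(λ.λ.1) 0 (λ.λ.λ.0 1)
  →2  λ.(λ.1) (λ.λ.λ.0 1)
  →3  λ.0

Term B:
  start: (λ.0 (0 0)) (λ.0)
  →1  (λ.0) ((λ.0) (λ.0))
  →2  (λ.0) (λ.0)
  →3  λ.0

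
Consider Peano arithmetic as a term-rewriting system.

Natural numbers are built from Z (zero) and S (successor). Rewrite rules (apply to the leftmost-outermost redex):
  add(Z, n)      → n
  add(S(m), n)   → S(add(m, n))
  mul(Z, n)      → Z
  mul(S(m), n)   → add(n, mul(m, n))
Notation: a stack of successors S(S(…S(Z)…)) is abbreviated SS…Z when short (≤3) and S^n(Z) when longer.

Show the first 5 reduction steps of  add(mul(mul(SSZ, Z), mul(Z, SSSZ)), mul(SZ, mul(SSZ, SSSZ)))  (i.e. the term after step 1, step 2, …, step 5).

  start: add(mul(mul(SSZ, Z), mul(Z, SSSZ)), mul(SZ, mul(SSZ, SSSZ)))
  →1  add(mul(add(Z, mul(SZ, Z)), mul(Z, SSSZ)), mul(SZ, mul(SSZ, SSSZ)))
  →2  add(mul(mul(SZ, Z), mul(Z, SSSZ)), mul(SZ, mul(SSZ, SSSZ)))
  →3  add(mul(add(Z, mul(Z, Z)), mul(Z, SSSZ)), mul(SZ, mul(SSZ, SSSZ)))
  →4  add(mul(mul(Z, Z), mul(Z, SSSZ)), mul(SZ, mul(SSZ, SSSZ)))
  →5  add(mul(Z, mul(Z, SSSZ)), mul(SZ, mul(SSZ, SSSZ)))

Answer: after 5 steps: add(mul(Z, mul(Z, SSSZ)), mul(SZ, mul(SSZ, SSSZ)))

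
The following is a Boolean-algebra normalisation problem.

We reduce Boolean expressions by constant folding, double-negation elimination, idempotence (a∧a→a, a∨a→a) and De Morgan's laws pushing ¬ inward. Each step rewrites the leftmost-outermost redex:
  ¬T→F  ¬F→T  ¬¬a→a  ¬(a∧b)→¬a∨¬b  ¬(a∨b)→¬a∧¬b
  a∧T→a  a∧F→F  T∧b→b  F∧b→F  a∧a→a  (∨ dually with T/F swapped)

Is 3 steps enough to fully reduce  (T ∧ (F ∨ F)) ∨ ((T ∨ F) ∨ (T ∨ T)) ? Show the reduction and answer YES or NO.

  start: (T ∧ (F ∨ F)) ∨ ((T ∨ F) ∨ (T ∨ T))
  step 1: (F ∨ F) ∨ ((T ∨ F) ∨ (T ∨ T))
  step 2: F ∨ ((T ∨ F) ∨ (T ∨ T))
  step 3: (T ∨ F) ∨ (T ∨ T)

Answer: NO — after 3 steps the term is (T ∨ F) ∨ (T ∨ T), not yet normal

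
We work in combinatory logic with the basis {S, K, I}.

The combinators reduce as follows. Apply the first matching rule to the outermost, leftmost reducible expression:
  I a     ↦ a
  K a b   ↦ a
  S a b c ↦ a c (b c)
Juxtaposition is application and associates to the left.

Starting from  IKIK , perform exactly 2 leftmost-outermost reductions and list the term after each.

  start: IKIK
  [1] KIK
  [2] I

Answer: after 2 steps: I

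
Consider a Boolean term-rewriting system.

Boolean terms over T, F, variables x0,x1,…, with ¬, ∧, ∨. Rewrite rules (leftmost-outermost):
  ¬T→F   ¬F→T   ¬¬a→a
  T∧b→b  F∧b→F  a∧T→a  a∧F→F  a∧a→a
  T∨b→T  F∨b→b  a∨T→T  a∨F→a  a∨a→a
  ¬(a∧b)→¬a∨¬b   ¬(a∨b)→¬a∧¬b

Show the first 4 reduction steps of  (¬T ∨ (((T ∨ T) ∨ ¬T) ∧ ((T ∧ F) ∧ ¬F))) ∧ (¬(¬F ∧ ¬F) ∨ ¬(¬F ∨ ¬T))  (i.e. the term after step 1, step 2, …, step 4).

Answer: after 4 steps: (T ∧ ((T ∧ F) ∧ ¬F)) ∧ (¬(¬F ∧ ¬F) ∨ ¬(¬F ∨ ¬T))

Derivation:
  start: (¬T ∨ (((T ∨ T) ∨ ¬T) ∧ ((T ∧ F) ∧ ¬F))) ∧ (¬(¬F ∧ ¬F) ∨ ¬(¬F ∨ ¬T))
  [1] (F ∨ (((T ∨ T) ∨ ¬T) ∧ ((T ∧ F) ∧ ¬F))) ∧ (¬(¬F ∧ ¬F) ∨ ¬(¬F ∨ ¬T))
  [2] (((T ∨ T) ∨ ¬T) ∧ ((T ∧ F) ∧ ¬F)) ∧ (¬(¬F ∧ ¬F) ∨ ¬(¬F ∨ ¬T))
  [3] ((T ∨ ¬T) ∧ ((T ∧ F) ∧ ¬F)) ∧ (¬(¬F ∧ ¬F) ∨ ¬(¬F ∨ ¬T))
  [4] (T ∧ ((T ∧ F) ∧ ¬F)) ∧ (¬(¬F ∧ ¬F) ∨ ¬(¬F ∨ ¬T))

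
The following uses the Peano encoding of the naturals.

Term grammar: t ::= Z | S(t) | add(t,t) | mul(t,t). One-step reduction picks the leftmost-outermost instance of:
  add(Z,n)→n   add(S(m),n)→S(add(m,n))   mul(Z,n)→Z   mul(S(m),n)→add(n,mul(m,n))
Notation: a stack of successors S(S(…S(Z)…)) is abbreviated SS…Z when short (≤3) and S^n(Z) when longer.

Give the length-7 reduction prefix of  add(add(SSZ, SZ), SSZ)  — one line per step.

  start: add(add(SSZ, SZ), SSZ)
  step 1: add(S(add(SZ, SZ)), SSZ)
  step 2: S(add(add(SZ, SZ), SSZ))
  step 3: S(add(S(add(Z, SZ)), SSZ))
  step 4: S(S(add(add(Z, SZ), SSZ)))
  step 5: S(S(add(SZ, SSZ)))
  step 6: S(S(S(add(Z, SSZ))))
  step 7: S^5(Z)

Answer: after 7 steps: S^5(Z)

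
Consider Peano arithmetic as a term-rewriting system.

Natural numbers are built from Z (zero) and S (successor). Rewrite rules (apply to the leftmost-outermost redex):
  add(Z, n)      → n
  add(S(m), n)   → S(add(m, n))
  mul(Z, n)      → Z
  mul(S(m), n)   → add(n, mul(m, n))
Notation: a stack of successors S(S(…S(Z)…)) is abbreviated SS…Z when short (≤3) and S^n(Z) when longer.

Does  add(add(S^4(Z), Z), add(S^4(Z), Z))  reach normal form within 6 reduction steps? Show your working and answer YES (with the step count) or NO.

  start: add(add(S^4(Z), Z), add(S^4(Z), Z))
  [1] add(S(add(SSSZ, Z)), add(S^4(Z), Z))
  [2] S(add(add(SSSZ, Z), add(S^4(Z), Z)))
  [3] S(add(S(add(SSZ, Z)), add(S^4(Z), Z)))
  [4] S(S(add(add(SSZ, Z), add(S^4(Z), Z))))
  [5] S(S(add(S(add(SZ, Z)), add(S^4(Z), Z))))
  [6] S(S(S(add(add(SZ, Z), add(S^4(Z), Z)))))

Answer: NO — after 6 steps the term is S(S(S(add(add(SZ, Z), add(S^4(Z), Z))))), not yet normal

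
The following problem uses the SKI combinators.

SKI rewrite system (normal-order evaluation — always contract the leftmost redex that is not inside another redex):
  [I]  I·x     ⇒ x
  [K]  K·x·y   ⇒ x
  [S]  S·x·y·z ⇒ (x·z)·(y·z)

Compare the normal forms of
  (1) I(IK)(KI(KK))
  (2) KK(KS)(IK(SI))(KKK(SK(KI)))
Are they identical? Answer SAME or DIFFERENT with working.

Answer: DIFFERENT — A ⇓ KI, B ⇓ K(SI)

Derivation:
Term A:
  start: I(IK)(KI(KK))
  [1] IK(KI(KK))
  [2] K(KI(KK))
  [3] KI

Term B:
  start: KK(KS)(IK(SI))(KKK(SK(KI)))
  [1] K(IK(SI))(KKK(SK(KI)))
  [2] IK(SI)
  [3] K(SI)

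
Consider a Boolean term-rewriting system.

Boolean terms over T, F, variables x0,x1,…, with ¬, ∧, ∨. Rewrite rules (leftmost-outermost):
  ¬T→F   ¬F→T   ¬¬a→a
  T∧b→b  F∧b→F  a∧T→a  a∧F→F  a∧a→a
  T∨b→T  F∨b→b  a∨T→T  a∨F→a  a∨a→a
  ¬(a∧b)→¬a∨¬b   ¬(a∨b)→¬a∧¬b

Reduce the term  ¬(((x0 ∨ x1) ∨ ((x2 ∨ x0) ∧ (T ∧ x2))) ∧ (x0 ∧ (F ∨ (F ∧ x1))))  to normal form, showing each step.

Answer: normal form = T  (in 17 steps)

Reduction:
  start: ¬(((x0 ∨ x1) ∨ ((x2 ∨ x0) ∧ (T ∧ x2))) ∧ (x0 ∧ (F ∨ (F ∧ x1))))
  →1  ¬((x0 ∨ x1) ∨ ((x2 ∨ x0) ∧ (T ∧ x2))) ∨ ¬(x0 ∧ (F ∨ (F ∧ x1)))
  →2  (¬(x0 ∨ x1) ∧ ¬((x2 ∨ x0) ∧ (T ∧ x2))) ∨ ¬(x0 ∧ (F ∨ (F ∧ x1)))
  →3  ((¬x0 ∧ ¬x1) ∧ ¬((x2 ∨ x0) ∧ (T ∧ x2))) ∨ ¬(x0 ∧ (F ∨ (F ∧ x1)))
  →4  ((¬x0 ∧ ¬x1) ∧ (¬(x2 ∨ x0) ∨ ¬(T ∧ x2))) ∨ ¬(x0 ∧ (F ∨ (F ∧ x1)))
  →5  ((¬x0 ∧ ¬x1) ∧ ((¬x2 ∧ ¬x0) ∨ ¬(T ∧ x2))) ∨ ¬(x0 ∧ (F ∨ (F ∧ x1)))
  →6  ((¬x0 ∧ ¬x1) ∧ ((¬x2 ∧ ¬x0) ∨ (¬T ∨ ¬x2))) ∨ ¬(x0 ∧ (F ∨ (F ∧ x1)))
  →7  ((¬x0 ∧ ¬x1) ∧ ((¬x2 ∧ ¬x0) ∨ (F ∨ ¬x2))) ∨ ¬(x0 ∧ (F ∨ (F ∧ x1)))
  →8  ((¬x0 ∧ ¬x1) ∧ ((¬x2 ∧ ¬x0) ∨ ¬x2)) ∨ ¬(x0 ∧ (F ∨ (F ∧ x1)))
  →9  ((¬x0 ∧ ¬x1) ∧ ((¬x2 ∧ ¬x0) ∨ ¬x2)) ∨ (¬x0 ∨ ¬(F ∨ (F ∧ x1)))
  →10  ((¬x0 ∧ ¬x1) ∧ ((¬x2 ∧ ¬x0) ∨ ¬x2)) ∨ (¬x0 ∨ (¬F ∧ ¬(F ∧ x1)))
  →11  ((¬x0 ∧ ¬x1) ∧ ((¬x2 ∧ ¬x0) ∨ ¬x2)) ∨ (¬x0 ∨ (T ∧ ¬(F ∧ x1)))
  →12  ((¬x0 ∧ ¬x1) ∧ ((¬x2 ∧ ¬x0) ∨ ¬x2)) ∨ (¬x0 ∨ ¬(F ∧ x1))
  →13  ((¬x0 ∧ ¬x1) ∧ ((¬x2 ∧ ¬x0) ∨ ¬x2)) ∨ (¬x0 ∨ (¬F ∨ ¬x1))
  →14  ((¬x0 ∧ ¬x1) ∧ ((¬x2 ∧ ¬x0) ∨ ¬x2)) ∨ (¬x0 ∨ (T ∨ ¬x1))
  →15  ((¬x0 ∧ ¬x1) ∧ ((¬x2 ∧ ¬x0) ∨ ¬x2)) ∨ (¬x0 ∨ T)
  →16  ((¬x0 ∧ ¬x1) ∧ ((¬x2 ∧ ¬x0) ∨ ¬x2)) ∨ T
  →17  T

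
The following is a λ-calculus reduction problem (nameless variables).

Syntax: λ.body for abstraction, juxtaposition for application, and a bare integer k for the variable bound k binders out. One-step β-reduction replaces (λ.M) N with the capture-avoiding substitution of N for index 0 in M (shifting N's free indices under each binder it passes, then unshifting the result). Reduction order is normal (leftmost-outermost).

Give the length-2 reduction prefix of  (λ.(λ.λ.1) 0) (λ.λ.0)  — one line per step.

  start: (λ.(λ.λ.1) 0) (λ.λ.0)
  →1  (λ.λ.1) (λ.λ.0)
  →2  λ.λ.λ.0

Answer: after 2 steps: λ.λ.λ.0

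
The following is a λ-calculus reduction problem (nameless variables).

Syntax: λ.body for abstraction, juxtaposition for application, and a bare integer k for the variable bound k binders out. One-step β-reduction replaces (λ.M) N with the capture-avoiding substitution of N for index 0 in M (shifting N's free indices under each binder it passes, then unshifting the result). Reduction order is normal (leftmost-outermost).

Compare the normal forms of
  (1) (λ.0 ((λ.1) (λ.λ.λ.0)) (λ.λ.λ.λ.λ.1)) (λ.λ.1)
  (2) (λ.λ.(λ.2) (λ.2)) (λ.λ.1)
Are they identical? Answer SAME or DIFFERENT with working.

Term A:
  start: (λ.0 ((λ.1) (λ.λ.λ.0)) (λ.λ.λ.λ.λ.1)) (λ.λ.1)
  →1  (λ.λ.1) ((λ.λ.λ.1) (λ.λ.λ.0)) (λ.λ.λ.λ.λ.1)
  →2  (λ.(λ.λ.λ.1) (λ.λ.λ.0)) (λ.λ.λ.λ.λ.1)
  →3  (λ.λ.λ.1) (λ.λ.λ.0)
  →4  λ.λ.1

Term B:
  start: (λ.λ.(λ.2) (λ.2)) (λ.λ.1)
  →1  λ.(λ.λ.λ.1) (λ.λ.λ.1)
  →2  λ.λ.λ.1

Answer: DIFFERENT — A ⇓ λ.λ.1, B ⇓ λ.λ.λ.1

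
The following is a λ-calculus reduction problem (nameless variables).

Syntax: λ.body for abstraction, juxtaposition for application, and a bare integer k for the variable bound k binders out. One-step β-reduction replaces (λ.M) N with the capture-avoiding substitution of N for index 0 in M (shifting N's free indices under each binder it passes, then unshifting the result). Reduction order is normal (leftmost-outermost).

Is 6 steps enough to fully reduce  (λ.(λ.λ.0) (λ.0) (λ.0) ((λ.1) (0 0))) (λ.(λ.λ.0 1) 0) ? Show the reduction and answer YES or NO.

Answer: YES — reaches normal form λ.λ.0 1 in 6 ≤ 6 steps

Reduction:
  start: (λ.(λ.λ.0) (λ.0) (λ.0) ((λ.1) (0 0))) (λ.(λ.λ.0 1) 0)
  [1] (λ.λ.0) (λ.0) (λ.0) ((λ.λ.(λ.λ.0 1) 0) ((λ.(λ.λ.0 1) 0) (λ.(λ.λ.0 1) 0)))
  [2] (λ.0) (λ.0) ((λ.λ.(λ.λ.0 1) 0) ((λ.(λ.λ.0 1) 0) (λ.(λ.λ.0 1) 0)))
  [3] (λ.0) ((λ.λ.(λ.λ.0 1) 0) ((λ.(λ.λ.0 1) 0) (λ.(λ.λ.0 1) 0)))
  [4] (λ.λ.(λ.λ.0 1) 0) ((λ.(λ.λ.0 1) 0) (λ.(λ.λ.0 1) 0))
  [5] λ.(λ.λ.0 1) 0
  [6] λ.λ.0 1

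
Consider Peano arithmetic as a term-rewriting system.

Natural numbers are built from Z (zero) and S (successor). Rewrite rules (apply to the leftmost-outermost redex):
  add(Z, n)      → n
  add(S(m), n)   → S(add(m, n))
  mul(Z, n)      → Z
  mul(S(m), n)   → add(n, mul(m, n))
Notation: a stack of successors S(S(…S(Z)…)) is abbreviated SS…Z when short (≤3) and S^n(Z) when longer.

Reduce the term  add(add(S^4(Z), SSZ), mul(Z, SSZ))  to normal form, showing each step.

Answer: normal form = S^6(Z)  (in 13 steps)

Derivation:
  start: add(add(S^4(Z), SSZ), mul(Z, SSZ))
  [1] add(S(add(SSSZ, SSZ)), mul(Z, SSZ))
  [2] S(add(add(SSSZ, SSZ), mul(Z, SSZ)))
  [3] S(add(S(add(SSZ, SSZ)), mul(Z, SSZ)))
  [4] S(S(add(add(SSZ, SSZ), mul(Z, SSZ))))
  [5] S(S(add(S(add(SZ, SSZ)), mul(Z, SSZ))))
  [6] S(S(S(add(add(SZ, SSZ), mul(Z, SSZ)))))
  [7] S(S(S(add(S(add(Z, SSZ)), mul(Z, SSZ)))))
  [8] S(S(S(S(add(add(Z, SSZ), mul(Z, SSZ))))))
  [9] S(S(S(S(add(SSZ, mul(Z, SSZ))))))
  [10] S(S(S(S(S(add(SZ, mul(Z, SSZ)))))))
  [11] S(S(S(S(S(S(add(Z, mul(Z, SSZ))))))))
  [12] S(S(S(S(S(S(mul(Z, SSZ)))))))
  [13] S^6(Z)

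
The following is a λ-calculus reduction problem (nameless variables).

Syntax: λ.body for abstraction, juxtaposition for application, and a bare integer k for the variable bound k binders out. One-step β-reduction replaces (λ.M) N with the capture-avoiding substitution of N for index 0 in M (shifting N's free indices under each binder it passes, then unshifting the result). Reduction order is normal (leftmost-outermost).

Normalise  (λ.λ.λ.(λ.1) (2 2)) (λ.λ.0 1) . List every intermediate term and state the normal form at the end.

Answer: normal form = λ.λ.0  (in 2 steps)

Derivation:
  start: (λ.λ.λ.(λ.1) (2 2)) (λ.λ.0 1)
  →1  λ.λ.(λ.1) ((λ.λ.0 1) (λ.λ.0 1))
  →2  λ.λ.0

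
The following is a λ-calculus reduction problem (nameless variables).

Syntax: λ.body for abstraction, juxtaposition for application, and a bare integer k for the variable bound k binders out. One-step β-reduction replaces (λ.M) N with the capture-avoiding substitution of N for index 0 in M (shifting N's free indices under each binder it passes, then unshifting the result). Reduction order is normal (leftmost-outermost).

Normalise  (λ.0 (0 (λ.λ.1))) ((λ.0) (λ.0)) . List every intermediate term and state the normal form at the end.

Answer: normal form = λ.λ.1  (in 5 steps)

Reduction:
  start: (λ.0 (0 (λ.λ.1))) ((λ.0) (λ.0))
  step 1: (λ.0) (λ.0) ((λ.0) (λ.0) (λ.λ.1))
  step 2: (λ.0) ((λ.0) (λ.0) (λ.λ.1))
  step 3: (λ.0) (λ.0) (λ.λ.1)
  step 4: (λ.0) (λ.λ.1)
  step 5: λ.λ.1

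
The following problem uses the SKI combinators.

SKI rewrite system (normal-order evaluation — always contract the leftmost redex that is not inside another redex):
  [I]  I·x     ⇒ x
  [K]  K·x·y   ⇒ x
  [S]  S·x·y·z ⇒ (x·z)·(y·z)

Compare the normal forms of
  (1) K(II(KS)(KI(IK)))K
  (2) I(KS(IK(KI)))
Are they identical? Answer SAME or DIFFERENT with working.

Term A:
  start: K(II(KS)(KI(IK)))K
  [1] II(KS)(KI(IK))
  [2] I(KS)(KI(IK))
  [3] KS(KI(IK))
  [4] S

Term B:
  start: I(KS(IK(KI)))
  [1] KS(IK(KI))
  [2] S

Answer: SAME — A ⇓ S, B ⇓ S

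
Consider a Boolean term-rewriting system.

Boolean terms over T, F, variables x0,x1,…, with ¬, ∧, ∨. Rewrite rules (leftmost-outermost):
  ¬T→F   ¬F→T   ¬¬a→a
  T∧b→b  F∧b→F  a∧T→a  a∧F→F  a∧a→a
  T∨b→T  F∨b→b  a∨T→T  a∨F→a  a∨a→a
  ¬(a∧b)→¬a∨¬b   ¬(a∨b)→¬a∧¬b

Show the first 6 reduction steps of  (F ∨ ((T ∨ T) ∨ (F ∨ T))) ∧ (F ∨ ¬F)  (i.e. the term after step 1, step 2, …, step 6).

  start: (F ∨ ((T ∨ T) ∨ (F ∨ T))) ∧ (F ∨ ¬F)
  →1  ((T ∨ T) ∨ (F ∨ T)) ∧ (F ∨ ¬F)
  →2  (T ∨ (F ∨ T)) ∧ (F ∨ ¬F)
  →3  T ∧ (F ∨ ¬F)
  →4  F ∨ ¬F
  →5  ¬F
  →6  T

Answer: after 6 steps: T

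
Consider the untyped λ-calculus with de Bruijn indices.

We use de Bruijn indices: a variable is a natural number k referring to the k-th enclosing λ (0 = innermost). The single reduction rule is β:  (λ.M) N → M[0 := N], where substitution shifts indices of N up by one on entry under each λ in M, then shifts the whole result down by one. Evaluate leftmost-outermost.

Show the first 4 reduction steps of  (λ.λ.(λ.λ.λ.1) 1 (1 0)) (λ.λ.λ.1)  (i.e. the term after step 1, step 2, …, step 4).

Answer: after 4 steps: λ.λ.λ.λ.1

Working:
  start: (λ.λ.(λ.λ.λ.1) 1 (1 0)) (λ.λ.λ.1)
  step 1: λ.(λ.λ.λ.1) (λ.λ.λ.1) ((λ.λ.λ.1) 0)
  step 2: λ.(λ.λ.1) ((λ.λ.λ.1) 0)
  step 3: λ.λ.(λ.λ.λ.1) 1
  step 4: λ.λ.λ.λ.1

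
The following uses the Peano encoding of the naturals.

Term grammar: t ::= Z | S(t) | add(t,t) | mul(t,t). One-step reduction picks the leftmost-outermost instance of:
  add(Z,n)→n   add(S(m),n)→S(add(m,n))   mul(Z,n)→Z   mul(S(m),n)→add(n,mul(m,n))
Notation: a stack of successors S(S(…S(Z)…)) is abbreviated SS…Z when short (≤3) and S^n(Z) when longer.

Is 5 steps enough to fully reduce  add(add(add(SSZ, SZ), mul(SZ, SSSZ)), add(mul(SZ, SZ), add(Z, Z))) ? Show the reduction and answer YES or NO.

Answer: NO — after 5 steps the term is S(add(S(add(add(Z, SZ), mul(SZ, SSSZ))), add(mul(SZ, SZ), add(Z, Z)))), not yet normal

Derivation:
  start: add(add(add(SSZ, SZ), mul(SZ, SSSZ)), add(mul(SZ, SZ), add(Z, Z)))
  step 1: add(add(S(add(SZ, SZ)), mul(SZ, SSSZ)), add(mul(SZ, SZ), add(Z, Z)))
  step 2: add(S(add(add(SZ, SZ), mul(SZ, SSSZ))), add(mul(SZ, SZ), add(Z, Z)))
  step 3: S(add(add(add(SZ, SZ), mul(SZ, SSSZ)), add(mul(SZ, SZ), add(Z, Z))))
  step 4: S(add(add(S(add(Z, SZ)), mul(SZ, SSSZ)), add(mul(SZ, SZ), add(Z, Z))))
  step 5: S(add(S(add(add(Z, SZ), mul(SZ, SSSZ))), add(mul(SZ, SZ), add(Z, Z))))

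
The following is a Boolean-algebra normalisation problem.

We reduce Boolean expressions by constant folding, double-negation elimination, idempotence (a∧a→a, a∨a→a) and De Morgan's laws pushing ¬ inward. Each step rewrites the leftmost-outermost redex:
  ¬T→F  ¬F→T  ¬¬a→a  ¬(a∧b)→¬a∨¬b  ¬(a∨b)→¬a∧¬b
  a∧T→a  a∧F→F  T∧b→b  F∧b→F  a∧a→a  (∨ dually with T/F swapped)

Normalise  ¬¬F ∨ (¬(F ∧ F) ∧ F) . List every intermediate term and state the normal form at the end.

  start: ¬¬F ∨ (¬(F ∧ F) ∧ F)
  →1  F ∨ (¬(F ∧ F) ∧ F)
  →2  ¬(F ∧ F) ∧ F
  →3  F

Answer: normal form = F  (in 3 steps)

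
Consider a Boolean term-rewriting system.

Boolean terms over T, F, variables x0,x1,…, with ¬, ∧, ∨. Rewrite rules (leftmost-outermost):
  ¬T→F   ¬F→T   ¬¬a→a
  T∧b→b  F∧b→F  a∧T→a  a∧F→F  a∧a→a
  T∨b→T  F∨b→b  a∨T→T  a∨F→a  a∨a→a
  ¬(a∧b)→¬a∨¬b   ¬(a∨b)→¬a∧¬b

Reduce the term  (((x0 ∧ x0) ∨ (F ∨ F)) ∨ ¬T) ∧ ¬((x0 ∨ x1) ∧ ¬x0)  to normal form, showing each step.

  start: (((x0 ∧ x0) ∨ (F ∨ F)) ∨ ¬T) ∧ ¬((x0 ∨ x1) ∧ ¬x0)
  [1] ((x0 ∨ (F ∨ F)) ∨ ¬T) ∧ ¬((x0 ∨ x1) ∧ ¬x0)
  [2] ((x0 ∨ F) ∨ ¬T) ∧ ¬((x0 ∨ x1) ∧ ¬x0)
  [3] (x0 ∨ ¬T) ∧ ¬((x0 ∨ x1) ∧ ¬x0)
  [4] (x0 ∨ F) ∧ ¬((x0 ∨ x1) ∧ ¬x0)
  [5] x0 ∧ ¬((x0 ∨ x1) ∧ ¬x0)
  [6] x0 ∧ (¬(x0 ∨ x1) ∨ ¬¬x0)
  [7] x0 ∧ ((¬x0 ∧ ¬x1) ∨ ¬¬x0)
  [8] x0 ∧ ((¬x0 ∧ ¬x1) ∨ x0)

Answer: normal form = x0 ∧ ((¬x0 ∧ ¬x1) ∨ x0)  (in 8 steps)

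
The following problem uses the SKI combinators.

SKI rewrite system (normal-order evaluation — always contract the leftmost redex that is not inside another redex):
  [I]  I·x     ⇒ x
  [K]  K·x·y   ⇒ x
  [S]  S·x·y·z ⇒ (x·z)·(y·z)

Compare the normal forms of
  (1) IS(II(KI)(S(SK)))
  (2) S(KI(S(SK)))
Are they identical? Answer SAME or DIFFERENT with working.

Answer: SAME — A ⇓ SI, B ⇓ SI

Derivation:
Term A:
  start: IS(II(KI)(S(SK)))
  step 1: S(II(KI)(S(SK)))
  step 2: S(I(KI)(S(SK)))
  step 3: S(KI(S(SK)))
  step 4: SI

Term B:
  start: S(KI(S(SK)))
  step 1: SI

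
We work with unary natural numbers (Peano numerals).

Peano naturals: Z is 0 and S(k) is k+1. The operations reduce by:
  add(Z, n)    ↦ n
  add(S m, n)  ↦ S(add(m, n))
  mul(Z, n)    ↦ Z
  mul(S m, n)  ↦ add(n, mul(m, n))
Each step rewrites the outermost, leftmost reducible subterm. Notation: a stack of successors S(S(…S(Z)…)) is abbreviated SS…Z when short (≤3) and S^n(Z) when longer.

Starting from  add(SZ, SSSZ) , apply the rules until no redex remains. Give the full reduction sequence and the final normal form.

Answer: normal form = S^4(Z)  (in 2 steps)

Derivation:
  start: add(SZ, SSSZ)
  [1] S(add(Z, SSSZ))
  [2] S^4(Z)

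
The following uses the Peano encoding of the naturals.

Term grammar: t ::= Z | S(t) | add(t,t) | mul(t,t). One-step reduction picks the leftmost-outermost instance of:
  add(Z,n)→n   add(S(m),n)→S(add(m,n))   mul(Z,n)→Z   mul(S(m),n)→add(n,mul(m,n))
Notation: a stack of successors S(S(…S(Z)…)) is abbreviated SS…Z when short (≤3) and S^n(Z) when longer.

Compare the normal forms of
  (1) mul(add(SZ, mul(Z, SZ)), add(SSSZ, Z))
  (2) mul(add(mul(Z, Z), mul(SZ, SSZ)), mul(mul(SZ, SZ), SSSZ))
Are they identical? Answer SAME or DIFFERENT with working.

Answer: DIFFERENT — A ⇓ SSSZ, B ⇓ S^6(Z)

Derivation:
Term A:
  start: mul(add(SZ, mul(Z, SZ)), add(SSSZ, Z))
  [1] mul(S(add(Z, mul(Z, SZ))), add(SSSZ, Z))
  [2] add(add(SSSZ, Z), mul(add(Z, mul(Z, SZ)), add(SSSZ, Z)))
  [3] add(S(add(SSZ, Z)), mul(add(Z, mul(Z, SZ)), add(SSSZ, Z)))
  [4] S(add(add(SSZ, Z), mul(add(Z, mul(Z, SZ)), add(SSSZ, Z))))
  [5] S(add(S(add(SZ, Z)), mul(add(Z, mul(Z, SZ)), add(SSSZ, Z))))
  [6] S(S(add(add(SZ, Z), mul(add(Z, mul(Z, SZ)), add(SSSZ, Z)))))
  [7] S(S(add(S(add(Z, Z)), mul(add(Z, mul(Z, SZ)), add(SSSZ, Z)))))
  [8] S(S(S(add(add(Z, Z), mul(add(Z, mul(Z, SZ)), add(SSSZ, Z))))))
  [9] S(S(S(add(Z, mul(add(Z, mul(Z, SZ)), add(SSSZ, Z))))))
  [10] S(S(S(mul(add(Z, mul(Z, SZ)), add(SSSZ, Z)))))
  [11] S(S(S(mul(mul(Z, SZ), add(SSSZ, Z)))))
  [12] S(S(S(mul(Z, add(SSSZ, Z)))))
  [13] SSSZ

Term B:
  start: mul(add(mul(Z, Z), mul(SZ, SSZ)), mul(mul(SZ, SZ), SSSZ))
  [1] mul(add(Z, mul(SZ, SSZ)), mul(mul(SZ, SZ), SSSZ))
  [2] mul(mul(SZ, SSZ), mul(mul(SZ, SZ), SSSZ))
  [3] mul(add(SSZ, mul(Z, SSZ)), mul(mul(SZ, SZ), SSSZ))
  [4] mul(S(add(SZ, mul(Z, SSZ))), mul(mul(SZ, SZ), SSSZ))
  [5] add(mul(mul(SZ, SZ), SSSZ), mul(add(SZ, mul(Z, SSZ)), mul(mul(SZ, SZ), SSSZ)))
  [6] add(mul(add(SZ, mul(Z, SZ)), SSSZ), mul(add(SZ, mul(Z, SSZ)), mul(mul(SZ, SZ), SSSZ)))
  [7] add(mul(S(add(Z, mul(Z, SZ))), SSSZ), mul(add(SZ, mul(Z, SSZ)), mul(mul(SZ, SZ), SSSZ)))
  [8] add(add(SSSZ, mul(add(Z, mul(Z, SZ)), SSSZ)), mul(add(SZ, mul(Z, SSZ)), mul(mul(SZ, SZ), SSSZ)))
  [9] add(S(add(SSZ, mul(add(Z, mul(Z, SZ)), SSSZ))), mul(add(SZ, mul(Z, SSZ)), mul(mul(SZ, SZ), SSSZ)))
  [10] S(add(add(SSZ, mul(add(Z, mul(Z, SZ)), SSSZ)), mul(add(SZ, mul(Z, SSZ)), mul(mul(SZ, SZ), SSSZ))))
  [11] S(add(S(add(SZ, mul(add(Z, mul(Z, SZ)), SSSZ))), mul(add(SZ, mul(Z, SSZ)), mul(mul(SZ, SZ), SSSZ))))
  [12] S(S(add(add(SZ, mul(add(Z, mul(Z, SZ)), SSSZ)), mul(add(SZ, mul(Z, SSZ)), mul(mul(SZ, SZ), SSSZ)))))
  [13] S(S(add(S(add(Z, mul(add(Z, mul(Z, SZ)), SSSZ))), mul(add(SZ, mul(Z, SSZ)), mul(mul(SZ, SZ), SSSZ)))))
  [14] S(S(S(add(add(Z, mul(add(Z, mul(Z, SZ)), SSSZ)), mul(add(SZ, mul(Z, SSZ)), mul(mul(SZ, SZ), SSSZ))))))
  [15] S(S(S(add(mul(add(Z, mul(Z, SZ)), SSSZ), mul(add(SZ, mul(Z, SSZ)), mul(mul(SZ, SZ), SSSZ))))))
  [16] S(S(S(add(mul(mul(Z, SZ), SSSZ), mul(add(SZ, mul(Z, SSZ)), mul(mul(SZ, SZ), SSSZ))))))
  [17] S(S(S(add(mul(Z, SSSZ), mul(add(SZ, mul(Z, SSZ)), mul(mul(SZ, SZ), SSSZ))))))
  [18] S(S(S(add(Z, mul(add(SZ, mul(Z, SSZ)), mul(mul(SZ, SZ), SSSZ))))))
  [19] S(S(S(mul(add(SZ, mul(Z, SSZ)), mul(mul(SZ, SZ), SSSZ)))))
  [20] S(S(S(mul(S(add(Z, mul(Z, SSZ))), mul(mul(SZ, SZ), SSSZ)))))
  [21] S(S(S(add(mul(mul(SZ, SZ), SSSZ), mul(add(Z, mul(Z, SSZ)), mul(mul(SZ, SZ), SSSZ))))))
  [22] S(S(S(add(mul(add(SZ, mul(Z, SZ)), SSSZ), mul(add(Z, mul(Z, SSZ)), mul(mul(SZ, SZ), SSSZ))))))
  [23] S(S(S(add(mul(S(add(Z, mul(Z, SZ))), SSSZ), mul(add(Z, mul(Z, SSZ)), mul(mul(SZ, SZ), SSSZ))))))
  [24] S(S(S(add(add(SSSZ, mul(add(Z, mul(Z, SZ)), SSSZ)), mul(add(Z, mul(Z, SSZ)), mul(mul(SZ, SZ), SSSZ))))))
  [25] S(S(S(add(S(add(SSZ, mul(add(Z, mul(Z, SZ)), SSSZ))), mul(add(Z, mul(Z, SSZ)), mul(mul(SZ, SZ), SSSZ))))))
  [26] S(S(S(S(add(add(SSZ, mul(add(Z, mul(Z, SZ)), SSSZ)), mul(add(Z, mul(Z, SSZ)), mul(mul(SZ, SZ), SSSZ)))))))
  [27] S(S(S(S(add(S(add(SZ, mul(add(Z, mul(Z, SZ)), SSSZ))), mul(add(Z, mul(Z, SSZ)), mul(mul(SZ, SZ), SSSZ)))))))
  [28] S(S(S(S(S(add(add(SZ, mul(add(Z, mul(Z, SZ)), SSSZ)), mul(add(Z, mul(Z, SSZ)), mul(mul(SZ, SZ), SSSZ))))))))
  [29] S(S(S(S(S(add(S(add(Z, mul(add(Z, mul(Z, SZ)), SSSZ))), mul(add(Z, mul(Z, SSZ)), mul(mul(SZ, SZ), SSSZ))))))))
  [30] S(S(S(S(S(S(add(add(Z, mul(add(Z, mul(Z, SZ)), SSSZ)), mul(add(Z, mul(Z, SSZ)), mul(mul(SZ, SZ), SSSZ)))))))))
  [31] S(S(S(S(S(S(add(mul(add(Z, mul(Z, SZ)), SSSZ), mul(add(Z, mul(Z, SSZ)), mul(mul(SZ, SZ), SSSZ)))))))))
  [32] S(S(S(S(S(S(add(mul(mul(Z, SZ), SSSZ), mul(add(Z, mul(Z, SSZ)), mul(mul(SZ, SZ), SSSZ)))))))))
  [33] S(S(S(S(S(S(add(mul(Z, SSSZ), mul(add(Z, mul(Z, SSZ)), mul(mul(SZ, SZ), SSSZ)))))))))
  [34] S(S(S(S(S(S(add(Z, mul(add(Z, mul(Z, SSZ)), mul(mul(SZ, SZ), SSSZ)))))))))
  [35] S(S(S(S(S(S(mul(add(Z, mul(Z, SSZ)), mul(mul(SZ, SZ), SSSZ))))))))
  [36] S(S(S(S(S(S(mul(mul(Z, SSZ), mul(mul(SZ, SZ), SSSZ))))))))
  [37] S(S(S(S(S(S(mul(Z, mul(mul(SZ, SZ), SSSZ))))))))
  [38] S^6(Z)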